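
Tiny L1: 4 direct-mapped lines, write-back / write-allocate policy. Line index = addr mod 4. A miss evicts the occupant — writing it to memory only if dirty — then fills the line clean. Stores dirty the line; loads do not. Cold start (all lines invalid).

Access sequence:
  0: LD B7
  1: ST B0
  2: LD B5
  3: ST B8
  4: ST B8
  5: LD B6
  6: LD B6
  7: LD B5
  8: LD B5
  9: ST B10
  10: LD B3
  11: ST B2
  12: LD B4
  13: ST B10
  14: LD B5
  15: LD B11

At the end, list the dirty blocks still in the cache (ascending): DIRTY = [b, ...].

DIRTY = [10]

0: R B7 -> L3 miss  d=-]
1: W B0 -> L0 miss  d=D]
2: R B5 -> L1 miss  d=-]
3: W B8 -> L0 miss wb->B0  d=D]
4: W B8 -> L0 hit  d=D]
5: R B6 -> L2 miss  d=-]
6: R B6 -> L2 hit  d=-]
7: R B5 -> L1 hit  d=-]
8: R B5 -> L1 hit  d=-]
9: W B10 -> L2 miss  d=D]
10: R B3 -> L3 miss  d=-]
11: W B2 -> L2 miss wb->B10  d=D]
12: R B4 -> L0 miss wb->B8  d=-]
13: W B10 -> L2 miss wb->B2  d=D]
14: R B5 -> L1 hit  d=-]
15: R B11 -> L3 miss  d=-]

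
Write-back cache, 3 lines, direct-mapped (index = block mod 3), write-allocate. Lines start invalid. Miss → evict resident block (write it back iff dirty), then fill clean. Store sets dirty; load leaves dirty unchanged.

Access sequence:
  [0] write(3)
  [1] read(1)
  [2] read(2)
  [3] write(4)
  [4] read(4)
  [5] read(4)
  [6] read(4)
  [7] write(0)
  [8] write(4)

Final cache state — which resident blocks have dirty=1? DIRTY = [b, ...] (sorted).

0: W B3 -> L0 miss  d=D]
1: R B1 -> L1 miss  d=-]
2: R B2 -> L2 miss  d=-]
3: W B4 -> L1 miss  d=D]
4: R B4 -> L1 hit  d=D]
5: R B4 -> L1 hit  d=D]
6: R B4 -> L1 hit  d=D]
7: W B0 -> L0 miss wb->B3  d=D]
8: W B4 -> L1 hit  d=D]

DIRTY = [0, 4]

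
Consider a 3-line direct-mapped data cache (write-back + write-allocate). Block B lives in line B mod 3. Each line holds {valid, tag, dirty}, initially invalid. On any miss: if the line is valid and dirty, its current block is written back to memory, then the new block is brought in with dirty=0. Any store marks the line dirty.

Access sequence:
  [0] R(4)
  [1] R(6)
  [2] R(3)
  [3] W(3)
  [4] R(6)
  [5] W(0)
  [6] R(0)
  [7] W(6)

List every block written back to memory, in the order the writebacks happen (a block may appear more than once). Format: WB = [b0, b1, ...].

WB = [3, 0]

  0 | R B4 → L1 miss [-]
  1 | R B6 → L0 miss [-]
  2 | R B3 → L0 miss [-]
  3 | W B3 → L0 hit [D]
  4 | R B6 → L0 miss wb→B3 [-]
  5 | W B0 → L0 miss [D]
  6 | R B0 → L0 hit [D]
  7 | W B6 → L0 miss wb→B0 [D]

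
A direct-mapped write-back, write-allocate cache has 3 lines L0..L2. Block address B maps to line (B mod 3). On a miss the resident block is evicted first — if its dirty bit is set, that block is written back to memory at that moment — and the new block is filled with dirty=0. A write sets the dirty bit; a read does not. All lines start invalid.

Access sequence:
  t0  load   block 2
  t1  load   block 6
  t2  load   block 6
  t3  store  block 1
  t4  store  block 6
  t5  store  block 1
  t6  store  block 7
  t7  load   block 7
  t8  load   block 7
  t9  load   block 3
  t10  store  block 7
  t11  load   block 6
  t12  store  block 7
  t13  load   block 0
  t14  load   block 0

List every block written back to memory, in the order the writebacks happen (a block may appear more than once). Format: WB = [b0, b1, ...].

0: R B2 -> L2 miss  d=-]
1: R B6 -> L0 miss  d=-]
2: R B6 -> L0 hit  d=-]
3: W B1 -> L1 miss  d=D]
4: W B6 -> L0 hit  d=D]
5: W B1 -> L1 hit  d=D]
6: W B7 -> L1 miss wb->B1  d=D]
7: R B7 -> L1 hit  d=D]
8: R B7 -> L1 hit  d=D]
9: R B3 -> L0 miss wb->B6  d=-]
10: W B7 -> L1 hit  d=D]
11: R B6 -> L0 miss  d=-]
12: W B7 -> L1 hit  d=D]
13: R B0 -> L0 miss  d=-]
14: R B0 -> L0 hit  d=-]

WB = [1, 6]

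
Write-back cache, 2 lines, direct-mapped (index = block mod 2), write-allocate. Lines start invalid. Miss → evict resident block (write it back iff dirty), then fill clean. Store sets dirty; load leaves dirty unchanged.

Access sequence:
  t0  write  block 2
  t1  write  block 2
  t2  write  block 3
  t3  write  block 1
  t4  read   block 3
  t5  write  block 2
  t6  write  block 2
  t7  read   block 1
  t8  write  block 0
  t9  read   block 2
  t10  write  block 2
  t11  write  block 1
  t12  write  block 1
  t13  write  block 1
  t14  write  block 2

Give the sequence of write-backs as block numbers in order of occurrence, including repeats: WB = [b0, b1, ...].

  0 | W B2 → L0 miss [D]
  1 | W B2 → L0 hit [D]
  2 | W B3 → L1 miss [D]
  3 | W B1 → L1 miss wb→B3 [D]
  4 | R B3 → L1 miss wb→B1 [-]
  5 | W B2 → L0 hit [D]
  6 | W B2 → L0 hit [D]
  7 | R B1 → L1 miss [-]
  8 | W B0 → L0 miss wb→B2 [D]
  9 | R B2 → L0 miss wb→B0 [-]
  10 | W B2 → L0 hit [D]
  11 | W B1 → L1 hit [D]
  12 | W B1 → L1 hit [D]
  13 | W B1 → L1 hit [D]
  14 | W B2 → L0 hit [D]

WB = [3, 1, 2, 0]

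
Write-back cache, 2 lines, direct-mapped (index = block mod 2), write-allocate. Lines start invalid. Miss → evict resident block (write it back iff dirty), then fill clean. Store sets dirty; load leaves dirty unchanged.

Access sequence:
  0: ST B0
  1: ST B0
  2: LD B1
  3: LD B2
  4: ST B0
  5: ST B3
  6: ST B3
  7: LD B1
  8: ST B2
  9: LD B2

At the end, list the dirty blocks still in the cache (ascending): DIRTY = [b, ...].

DIRTY = [2]

0: W B0 → L0 miss [D]
1: W B0 → L0 hit [D]
2: R B1 → L1 miss [-]
3: R B2 → L0 miss wb→B0 [-]
4: W B0 → L0 miss [D]
5: W B3 → L1 miss [D]
6: W B3 → L1 hit [D]
7: R B1 → L1 miss wb→B3 [-]
8: W B2 → L0 miss wb→B0 [D]
9: R B2 → L0 hit [D]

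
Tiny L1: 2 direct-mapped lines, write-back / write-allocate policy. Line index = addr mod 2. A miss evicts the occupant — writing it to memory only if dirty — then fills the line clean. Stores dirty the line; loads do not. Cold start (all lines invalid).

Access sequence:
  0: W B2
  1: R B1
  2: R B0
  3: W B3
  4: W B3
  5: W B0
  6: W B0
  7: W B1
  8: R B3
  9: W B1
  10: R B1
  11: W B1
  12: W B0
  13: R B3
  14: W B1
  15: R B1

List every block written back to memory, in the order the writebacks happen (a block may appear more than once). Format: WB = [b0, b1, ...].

  0 | W B2 → L0 miss [D]
  1 | R B1 → L1 miss [-]
  2 | R B0 → L0 miss wb→B2 [-]
  3 | W B3 → L1 miss [D]
  4 | W B3 → L1 hit [D]
  5 | W B0 → L0 hit [D]
  6 | W B0 → L0 hit [D]
  7 | W B1 → L1 miss wb→B3 [D]
  8 | R B3 → L1 miss wb→B1 [-]
  9 | W B1 → L1 miss [D]
  10 | R B1 → L1 hit [D]
  11 | W B1 → L1 hit [D]
  12 | W B0 → L0 hit [D]
  13 | R B3 → L1 miss wb→B1 [-]
  14 | W B1 → L1 miss [D]
  15 | R B1 → L1 hit [D]

WB = [2, 3, 1, 1]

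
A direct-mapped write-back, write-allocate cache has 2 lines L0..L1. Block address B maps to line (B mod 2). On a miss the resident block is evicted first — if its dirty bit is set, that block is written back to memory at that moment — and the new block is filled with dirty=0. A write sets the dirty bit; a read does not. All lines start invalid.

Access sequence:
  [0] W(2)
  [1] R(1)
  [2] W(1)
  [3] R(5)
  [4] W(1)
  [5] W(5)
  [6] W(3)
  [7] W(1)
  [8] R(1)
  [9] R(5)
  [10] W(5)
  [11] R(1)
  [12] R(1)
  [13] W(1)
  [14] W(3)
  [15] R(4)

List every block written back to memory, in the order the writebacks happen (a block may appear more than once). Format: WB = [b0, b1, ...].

WB = [1, 1, 5, 3, 1, 5, 1, 2]

0: W B2 → L0 miss [D]
1: R B1 → L1 miss [-]
2: W B1 → L1 hit [D]
3: R B5 → L1 miss wb→B1 [-]
4: W B1 → L1 miss [D]
5: W B5 → L1 miss wb→B1 [D]
6: W B3 → L1 miss wb→B5 [D]
7: W B1 → L1 miss wb→B3 [D]
8: R B1 → L1 hit [D]
9: R B5 → L1 miss wb→B1 [-]
10: W B5 → L1 hit [D]
11: R B1 → L1 miss wb→B5 [-]
12: R B1 → L1 hit [-]
13: W B1 → L1 hit [D]
14: W B3 → L1 miss wb→B1 [D]
15: R B4 → L0 miss wb→B2 [-]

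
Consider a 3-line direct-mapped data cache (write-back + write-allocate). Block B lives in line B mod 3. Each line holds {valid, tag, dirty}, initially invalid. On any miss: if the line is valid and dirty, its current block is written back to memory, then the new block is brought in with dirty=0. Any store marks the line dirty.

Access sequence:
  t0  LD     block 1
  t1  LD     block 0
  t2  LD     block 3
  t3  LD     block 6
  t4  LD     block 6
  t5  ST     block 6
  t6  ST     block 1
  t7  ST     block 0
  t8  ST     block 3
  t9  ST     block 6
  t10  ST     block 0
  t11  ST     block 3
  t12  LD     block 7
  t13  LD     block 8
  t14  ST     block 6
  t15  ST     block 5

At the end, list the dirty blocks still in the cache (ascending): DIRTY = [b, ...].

DIRTY = [5, 6]

0: R B1 → L1 miss [-]
1: R B0 → L0 miss [-]
2: R B3 → L0 miss [-]
3: R B6 → L0 miss [-]
4: R B6 → L0 hit [-]
5: W B6 → L0 hit [D]
6: W B1 → L1 hit [D]
7: W B0 → L0 miss wb→B6 [D]
8: W B3 → L0 miss wb→B0 [D]
9: W B6 → L0 miss wb→B3 [D]
10: W B0 → L0 miss wb→B6 [D]
11: W B3 → L0 miss wb→B0 [D]
12: R B7 → L1 miss wb→B1 [-]
13: R B8 → L2 miss [-]
14: W B6 → L0 miss wb→B3 [D]
15: W B5 → L2 miss [D]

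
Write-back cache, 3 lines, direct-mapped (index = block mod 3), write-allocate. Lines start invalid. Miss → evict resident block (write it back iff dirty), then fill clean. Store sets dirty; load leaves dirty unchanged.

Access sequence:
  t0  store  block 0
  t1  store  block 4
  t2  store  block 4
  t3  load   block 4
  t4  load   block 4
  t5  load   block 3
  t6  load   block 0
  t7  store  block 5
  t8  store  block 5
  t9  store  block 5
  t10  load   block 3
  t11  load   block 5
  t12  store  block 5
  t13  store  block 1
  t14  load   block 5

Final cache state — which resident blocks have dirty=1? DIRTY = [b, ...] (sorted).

  0 | W B0 → L0 miss [D]
  1 | W B4 → L1 miss [D]
  2 | W B4 → L1 hit [D]
  3 | R B4 → L1 hit [D]
  4 | R B4 → L1 hit [D]
  5 | R B3 → L0 miss wb→B0 [-]
  6 | R B0 → L0 miss [-]
  7 | W B5 → L2 miss [D]
  8 | W B5 → L2 hit [D]
  9 | W B5 → L2 hit [D]
  10 | R B3 → L0 miss [-]
  11 | R B5 → L2 hit [D]
  12 | W B5 → L2 hit [D]
  13 | W B1 → L1 miss wb→B4 [D]
  14 | R B5 → L2 hit [D]

DIRTY = [1, 5]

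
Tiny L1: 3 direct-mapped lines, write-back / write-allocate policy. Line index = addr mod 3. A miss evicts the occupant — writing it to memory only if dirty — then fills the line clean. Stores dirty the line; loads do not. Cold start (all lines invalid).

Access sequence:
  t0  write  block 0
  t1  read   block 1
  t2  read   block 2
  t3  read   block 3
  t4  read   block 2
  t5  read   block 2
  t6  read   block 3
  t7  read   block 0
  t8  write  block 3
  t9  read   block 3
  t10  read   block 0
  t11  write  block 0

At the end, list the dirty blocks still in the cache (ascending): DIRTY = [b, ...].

0: W B0 -> L0 miss  d=D]
1: R B1 -> L1 miss  d=-]
2: R B2 -> L2 miss  d=-]
3: R B3 -> L0 miss wb->B0  d=-]
4: R B2 -> L2 hit  d=-]
5: R B2 -> L2 hit  d=-]
6: R B3 -> L0 hit  d=-]
7: R B0 -> L0 miss  d=-]
8: W B3 -> L0 miss  d=D]
9: R B3 -> L0 hit  d=D]
10: R B0 -> L0 miss wb->B3  d=-]
11: W B0 -> L0 hit  d=D]

DIRTY = [0]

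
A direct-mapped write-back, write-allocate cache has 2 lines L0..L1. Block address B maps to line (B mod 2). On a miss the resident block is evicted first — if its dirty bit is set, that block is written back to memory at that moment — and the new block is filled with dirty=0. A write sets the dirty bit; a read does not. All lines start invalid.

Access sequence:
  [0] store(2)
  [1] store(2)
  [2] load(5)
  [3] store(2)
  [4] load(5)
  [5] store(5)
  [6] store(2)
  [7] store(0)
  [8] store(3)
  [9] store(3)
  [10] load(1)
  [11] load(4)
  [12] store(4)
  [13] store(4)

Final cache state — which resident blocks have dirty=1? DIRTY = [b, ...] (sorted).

DIRTY = [4]

0: W B2 -> L0 miss  d=D]
1: W B2 -> L0 hit  d=D]
2: R B5 -> L1 miss  d=-]
3: W B2 -> L0 hit  d=D]
4: R B5 -> L1 hit  d=-]
5: W B5 -> L1 hit  d=D]
6: W B2 -> L0 hit  d=D]
7: W B0 -> L0 miss wb->B2  d=D]
8: W B3 -> L1 miss wb->B5  d=D]
9: W B3 -> L1 hit  d=D]
10: R B1 -> L1 miss wb->B3  d=-]
11: R B4 -> L0 miss wb->B0  d=-]
12: W B4 -> L0 hit  d=D]
13: W B4 -> L0 hit  d=D]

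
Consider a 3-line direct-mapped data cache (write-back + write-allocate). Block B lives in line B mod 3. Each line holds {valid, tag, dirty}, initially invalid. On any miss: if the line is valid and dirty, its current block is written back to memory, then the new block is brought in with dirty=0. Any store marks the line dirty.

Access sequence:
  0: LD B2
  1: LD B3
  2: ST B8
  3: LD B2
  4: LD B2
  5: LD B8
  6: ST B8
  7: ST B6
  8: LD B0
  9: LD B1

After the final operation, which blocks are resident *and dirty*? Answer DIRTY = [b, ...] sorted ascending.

DIRTY = [8]

0: R B2 -> L2 miss  d=-]
1: R B3 -> L0 miss  d=-]
2: W B8 -> L2 miss  d=D]
3: R B2 -> L2 miss wb->B8  d=-]
4: R B2 -> L2 hit  d=-]
5: R B8 -> L2 miss  d=-]
6: W B8 -> L2 hit  d=D]
7: W B6 -> L0 miss  d=D]
8: R B0 -> L0 miss wb->B6  d=-]
9: R B1 -> L1 miss  d=-]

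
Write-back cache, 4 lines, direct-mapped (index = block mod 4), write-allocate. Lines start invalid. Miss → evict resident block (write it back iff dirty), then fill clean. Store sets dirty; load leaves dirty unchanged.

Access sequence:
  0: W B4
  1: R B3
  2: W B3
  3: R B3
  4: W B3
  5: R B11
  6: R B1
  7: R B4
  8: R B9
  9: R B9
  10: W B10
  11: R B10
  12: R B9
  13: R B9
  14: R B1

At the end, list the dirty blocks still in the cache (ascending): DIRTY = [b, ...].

0: W B4 -> L0 miss  d=D]
1: R B3 -> L3 miss  d=-]
2: W B3 -> L3 hit  d=D]
3: R B3 -> L3 hit  d=D]
4: W B3 -> L3 hit  d=D]
5: R B11 -> L3 miss wb->B3  d=-]
6: R B1 -> L1 miss  d=-]
7: R B4 -> L0 hit  d=D]
8: R B9 -> L1 miss  d=-]
9: R B9 -> L1 hit  d=-]
10: W B10 -> L2 miss  d=D]
11: R B10 -> L2 hit  d=D]
12: R B9 -> L1 hit  d=-]
13: R B9 -> L1 hit  d=-]
14: R B1 -> L1 miss  d=-]

DIRTY = [4, 10]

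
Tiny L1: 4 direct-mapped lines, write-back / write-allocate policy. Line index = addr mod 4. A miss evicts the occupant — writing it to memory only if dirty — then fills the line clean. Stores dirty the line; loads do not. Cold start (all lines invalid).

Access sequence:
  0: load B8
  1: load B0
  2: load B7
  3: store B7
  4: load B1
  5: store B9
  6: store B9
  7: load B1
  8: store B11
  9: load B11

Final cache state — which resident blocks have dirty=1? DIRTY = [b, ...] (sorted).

DIRTY = [11]

  0 | R B8 → L0 miss [-]
  1 | R B0 → L0 miss [-]
  2 | R B7 → L3 miss [-]
  3 | W B7 → L3 hit [D]
  4 | R B1 → L1 miss [-]
  5 | W B9 → L1 miss [D]
  6 | W B9 → L1 hit [D]
  7 | R B1 → L1 miss wb→B9 [-]
  8 | W B11 → L3 miss wb→B7 [D]
  9 | R B11 → L3 hit [D]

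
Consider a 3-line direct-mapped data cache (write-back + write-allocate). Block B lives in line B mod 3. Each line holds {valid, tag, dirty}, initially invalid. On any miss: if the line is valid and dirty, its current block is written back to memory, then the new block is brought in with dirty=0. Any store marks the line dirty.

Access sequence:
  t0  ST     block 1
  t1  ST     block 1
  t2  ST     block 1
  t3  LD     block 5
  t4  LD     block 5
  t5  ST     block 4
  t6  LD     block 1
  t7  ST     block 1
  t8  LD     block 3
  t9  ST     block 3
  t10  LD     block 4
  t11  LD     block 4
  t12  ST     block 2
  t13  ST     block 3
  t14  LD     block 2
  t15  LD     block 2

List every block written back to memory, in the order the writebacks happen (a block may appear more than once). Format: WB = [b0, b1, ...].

WB = [1, 4, 1]

0: W B1 -> L1 miss  d=D]
1: W B1 -> L1 hit  d=D]
2: W B1 -> L1 hit  d=D]
3: R B5 -> L2 miss  d=-]
4: R B5 -> L2 hit  d=-]
5: W B4 -> L1 miss wb->B1  d=D]
6: R B1 -> L1 miss wb->B4  d=-]
7: W B1 -> L1 hit  d=D]
8: R B3 -> L0 miss  d=-]
9: W B3 -> L0 hit  d=D]
10: R B4 -> L1 miss wb->B1  d=-]
11: R B4 -> L1 hit  d=-]
12: W B2 -> L2 miss  d=D]
13: W B3 -> L0 hit  d=D]
14: R B2 -> L2 hit  d=D]
15: R B2 -> L2 hit  d=D]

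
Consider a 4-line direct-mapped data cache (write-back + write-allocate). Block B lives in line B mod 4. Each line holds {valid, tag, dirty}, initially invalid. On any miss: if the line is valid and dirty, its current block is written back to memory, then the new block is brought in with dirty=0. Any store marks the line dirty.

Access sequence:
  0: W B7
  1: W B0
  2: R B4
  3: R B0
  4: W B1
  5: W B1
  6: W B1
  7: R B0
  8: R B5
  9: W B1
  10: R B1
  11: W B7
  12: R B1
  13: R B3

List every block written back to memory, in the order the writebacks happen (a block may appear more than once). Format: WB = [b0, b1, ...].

  0 | W B7 → L3 miss [D]
  1 | W B0 → L0 miss [D]
  2 | R B4 → L0 miss wb→B0 [-]
  3 | R B0 → L0 miss [-]
  4 | W B1 → L1 miss [D]
  5 | W B1 → L1 hit [D]
  6 | W B1 → L1 hit [D]
  7 | R B0 → L0 hit [-]
  8 | R B5 → L1 miss wb→B1 [-]
  9 | W B1 → L1 miss [D]
  10 | R B1 → L1 hit [D]
  11 | W B7 → L3 hit [D]
  12 | R B1 → L1 hit [D]
  13 | R B3 → L3 miss wb→B7 [-]

WB = [0, 1, 7]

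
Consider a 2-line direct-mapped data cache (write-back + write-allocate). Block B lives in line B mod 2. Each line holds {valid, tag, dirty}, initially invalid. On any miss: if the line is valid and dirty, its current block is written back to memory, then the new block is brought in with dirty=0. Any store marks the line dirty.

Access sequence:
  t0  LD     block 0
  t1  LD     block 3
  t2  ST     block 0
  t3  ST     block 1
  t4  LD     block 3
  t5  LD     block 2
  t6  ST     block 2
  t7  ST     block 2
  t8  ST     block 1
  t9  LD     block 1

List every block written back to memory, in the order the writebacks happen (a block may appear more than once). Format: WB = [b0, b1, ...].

0: R B0 → L0 miss [-]
1: R B3 → L1 miss [-]
2: W B0 → L0 hit [D]
3: W B1 → L1 miss [D]
4: R B3 → L1 miss wb→B1 [-]
5: R B2 → L0 miss wb→B0 [-]
6: W B2 → L0 hit [D]
7: W B2 → L0 hit [D]
8: W B1 → L1 miss [D]
9: R B1 → L1 hit [D]

WB = [1, 0]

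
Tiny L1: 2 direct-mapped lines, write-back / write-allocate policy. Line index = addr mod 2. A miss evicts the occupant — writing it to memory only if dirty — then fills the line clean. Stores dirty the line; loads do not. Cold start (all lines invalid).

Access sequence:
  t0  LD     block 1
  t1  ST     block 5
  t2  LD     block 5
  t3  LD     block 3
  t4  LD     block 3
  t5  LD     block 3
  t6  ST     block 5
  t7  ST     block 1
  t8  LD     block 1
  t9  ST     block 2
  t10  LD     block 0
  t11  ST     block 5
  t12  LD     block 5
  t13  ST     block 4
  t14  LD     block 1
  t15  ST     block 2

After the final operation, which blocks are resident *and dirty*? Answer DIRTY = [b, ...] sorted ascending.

DIRTY = [2]

  0 | R B1 → L1 miss [-]
  1 | W B5 → L1 miss [D]
  2 | R B5 → L1 hit [D]
  3 | R B3 → L1 miss wb→B5 [-]
  4 | R B3 → L1 hit [-]
  5 | R B3 → L1 hit [-]
  6 | W B5 → L1 miss [D]
  7 | W B1 → L1 miss wb→B5 [D]
  8 | R B1 → L1 hit [D]
  9 | W B2 → L0 miss [D]
  10 | R B0 → L0 miss wb→B2 [-]
  11 | W B5 → L1 miss wb→B1 [D]
  12 | R B5 → L1 hit [D]
  13 | W B4 → L0 miss [D]
  14 | R B1 → L1 miss wb→B5 [-]
  15 | W B2 → L0 miss wb→B4 [D]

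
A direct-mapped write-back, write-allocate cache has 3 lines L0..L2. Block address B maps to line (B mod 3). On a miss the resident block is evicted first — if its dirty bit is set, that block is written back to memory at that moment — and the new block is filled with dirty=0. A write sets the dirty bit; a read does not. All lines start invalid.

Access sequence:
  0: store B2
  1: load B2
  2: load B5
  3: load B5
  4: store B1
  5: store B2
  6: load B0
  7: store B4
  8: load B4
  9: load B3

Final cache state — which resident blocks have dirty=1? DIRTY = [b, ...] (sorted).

0: W B2 -> L2 miss  d=D]
1: R B2 -> L2 hit  d=D]
2: R B5 -> L2 miss wb->B2  d=-]
3: R B5 -> L2 hit  d=-]
4: W B1 -> L1 miss  d=D]
5: W B2 -> L2 miss  d=D]
6: R B0 -> L0 miss  d=-]
7: W B4 -> L1 miss wb->B1  d=D]
8: R B4 -> L1 hit  d=D]
9: R B3 -> L0 miss  d=-]

DIRTY = [2, 4]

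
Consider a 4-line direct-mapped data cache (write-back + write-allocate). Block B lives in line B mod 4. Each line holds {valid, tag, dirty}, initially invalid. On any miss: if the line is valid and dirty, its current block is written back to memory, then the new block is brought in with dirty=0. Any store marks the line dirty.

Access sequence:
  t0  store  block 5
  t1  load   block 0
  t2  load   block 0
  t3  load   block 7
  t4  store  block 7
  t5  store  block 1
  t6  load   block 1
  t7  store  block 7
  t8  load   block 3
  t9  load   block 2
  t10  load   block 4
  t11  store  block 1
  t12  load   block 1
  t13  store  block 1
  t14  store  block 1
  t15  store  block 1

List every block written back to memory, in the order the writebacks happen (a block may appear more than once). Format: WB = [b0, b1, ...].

0: W B5 → L1 miss [D]
1: R B0 → L0 miss [-]
2: R B0 → L0 hit [-]
3: R B7 → L3 miss [-]
4: W B7 → L3 hit [D]
5: W B1 → L1 miss wb→B5 [D]
6: R B1 → L1 hit [D]
7: W B7 → L3 hit [D]
8: R B3 → L3 miss wb→B7 [-]
9: R B2 → L2 miss [-]
10: R B4 → L0 miss [-]
11: W B1 → L1 hit [D]
12: R B1 → L1 hit [D]
13: W B1 → L1 hit [D]
14: W B1 → L1 hit [D]
15: W B1 → L1 hit [D]

WB = [5, 7]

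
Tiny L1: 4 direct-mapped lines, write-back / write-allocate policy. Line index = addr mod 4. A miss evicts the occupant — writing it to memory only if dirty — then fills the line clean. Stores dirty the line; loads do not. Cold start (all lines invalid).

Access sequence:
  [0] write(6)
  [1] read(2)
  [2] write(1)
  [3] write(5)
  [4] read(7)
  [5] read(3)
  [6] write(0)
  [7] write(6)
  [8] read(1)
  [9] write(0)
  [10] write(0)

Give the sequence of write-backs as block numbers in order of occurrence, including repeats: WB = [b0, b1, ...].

0: W B6 -> L2 miss  d=D]
1: R B2 -> L2 miss wb->B6  d=-]
2: W B1 -> L1 miss  d=D]
3: W B5 -> L1 miss wb->B1  d=D]
4: R B7 -> L3 miss  d=-]
5: R B3 -> L3 miss  d=-]
6: W B0 -> L0 miss  d=D]
7: W B6 -> L2 miss  d=D]
8: R B1 -> L1 miss wb->B5  d=-]
9: W B0 -> L0 hit  d=D]
10: W B0 -> L0 hit  d=D]

WB = [6, 1, 5]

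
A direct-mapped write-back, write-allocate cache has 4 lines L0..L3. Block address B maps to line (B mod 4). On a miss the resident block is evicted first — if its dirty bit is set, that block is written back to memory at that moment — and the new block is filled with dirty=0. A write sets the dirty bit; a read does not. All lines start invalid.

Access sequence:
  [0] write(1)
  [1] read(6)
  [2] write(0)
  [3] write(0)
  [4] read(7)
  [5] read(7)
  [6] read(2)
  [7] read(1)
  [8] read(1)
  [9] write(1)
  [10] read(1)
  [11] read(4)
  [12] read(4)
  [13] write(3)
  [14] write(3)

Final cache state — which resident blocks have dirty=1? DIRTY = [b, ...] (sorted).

  0 | W B1 → L1 miss [D]
  1 | R B6 → L2 miss [-]
  2 | W B0 → L0 miss [D]
  3 | W B0 → L0 hit [D]
  4 | R B7 → L3 miss [-]
  5 | R B7 → L3 hit [-]
  6 | R B2 → L2 miss [-]
  7 | R B1 → L1 hit [D]
  8 | R B1 → L1 hit [D]
  9 | W B1 → L1 hit [D]
  10 | R B1 → L1 hit [D]
  11 | R B4 → L0 miss wb→B0 [-]
  12 | R B4 → L0 hit [-]
  13 | W B3 → L3 miss [D]
  14 | W B3 → L3 hit [D]

DIRTY = [1, 3]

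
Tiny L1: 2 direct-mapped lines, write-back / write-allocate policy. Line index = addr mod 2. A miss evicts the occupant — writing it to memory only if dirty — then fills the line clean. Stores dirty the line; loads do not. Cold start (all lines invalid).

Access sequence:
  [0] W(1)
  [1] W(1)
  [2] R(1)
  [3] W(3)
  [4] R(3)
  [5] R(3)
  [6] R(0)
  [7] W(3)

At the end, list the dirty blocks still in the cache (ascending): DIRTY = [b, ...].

0: W B1 → L1 miss [D]
1: W B1 → L1 hit [D]
2: R B1 → L1 hit [D]
3: W B3 → L1 miss wb→B1 [D]
4: R B3 → L1 hit [D]
5: R B3 → L1 hit [D]
6: R B0 → L0 miss [-]
7: W B3 → L1 hit [D]

DIRTY = [3]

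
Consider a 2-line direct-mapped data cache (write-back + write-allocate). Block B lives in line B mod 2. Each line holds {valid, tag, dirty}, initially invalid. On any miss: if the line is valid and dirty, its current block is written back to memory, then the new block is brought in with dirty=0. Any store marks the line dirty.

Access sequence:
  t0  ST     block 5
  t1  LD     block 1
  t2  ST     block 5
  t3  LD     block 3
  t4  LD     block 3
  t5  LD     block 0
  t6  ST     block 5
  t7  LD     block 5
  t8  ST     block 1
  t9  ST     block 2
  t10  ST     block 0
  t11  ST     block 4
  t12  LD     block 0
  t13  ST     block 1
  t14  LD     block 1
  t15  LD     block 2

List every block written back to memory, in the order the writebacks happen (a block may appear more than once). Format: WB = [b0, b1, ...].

0: W B5 -> L1 miss  d=D]
1: R B1 -> L1 miss wb->B5  d=-]
2: W B5 -> L1 miss  d=D]
3: R B3 -> L1 miss wb->B5  d=-]
4: R B3 -> L1 hit  d=-]
5: R B0 -> L0 miss  d=-]
6: W B5 -> L1 miss  d=D]
7: R B5 -> L1 hit  d=D]
8: W B1 -> L1 miss wb->B5  d=D]
9: W B2 -> L0 miss  d=D]
10: W B0 -> L0 miss wb->B2  d=D]
11: W B4 -> L0 miss wb->B0  d=D]
12: R B0 -> L0 miss wb->B4  d=-]
13: W B1 -> L1 hit  d=D]
14: R B1 -> L1 hit  d=D]
15: R B2 -> L0 miss  d=-]

WB = [5, 5, 5, 2, 0, 4]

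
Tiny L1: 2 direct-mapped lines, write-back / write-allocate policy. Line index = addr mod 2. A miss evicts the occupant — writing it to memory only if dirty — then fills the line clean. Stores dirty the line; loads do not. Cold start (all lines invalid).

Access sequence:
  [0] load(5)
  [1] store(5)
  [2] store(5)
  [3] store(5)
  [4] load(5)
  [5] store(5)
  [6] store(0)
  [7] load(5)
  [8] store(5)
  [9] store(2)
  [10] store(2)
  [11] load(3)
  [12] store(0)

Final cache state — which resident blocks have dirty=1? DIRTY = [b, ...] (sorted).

0: R B5 → L1 miss [-]
1: W B5 → L1 hit [D]
2: W B5 → L1 hit [D]
3: W B5 → L1 hit [D]
4: R B5 → L1 hit [D]
5: W B5 → L1 hit [D]
6: W B0 → L0 miss [D]
7: R B5 → L1 hit [D]
8: W B5 → L1 hit [D]
9: W B2 → L0 miss wb→B0 [D]
10: W B2 → L0 hit [D]
11: R B3 → L1 miss wb→B5 [-]
12: W B0 → L0 miss wb→B2 [D]

DIRTY = [0]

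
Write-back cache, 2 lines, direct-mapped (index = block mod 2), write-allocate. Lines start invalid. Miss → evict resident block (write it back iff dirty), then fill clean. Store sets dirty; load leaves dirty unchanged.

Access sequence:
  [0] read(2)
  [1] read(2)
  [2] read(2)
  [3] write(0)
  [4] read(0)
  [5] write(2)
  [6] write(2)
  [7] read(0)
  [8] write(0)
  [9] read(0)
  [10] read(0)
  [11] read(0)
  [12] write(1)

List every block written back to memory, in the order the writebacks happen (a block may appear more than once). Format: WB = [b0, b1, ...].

  0 | R B2 → L0 miss [-]
  1 | R B2 → L0 hit [-]
  2 | R B2 → L0 hit [-]
  3 | W B0 → L0 miss [D]
  4 | R B0 → L0 hit [D]
  5 | W B2 → L0 miss wb→B0 [D]
  6 | W B2 → L0 hit [D]
  7 | R B0 → L0 miss wb→B2 [-]
  8 | W B0 → L0 hit [D]
  9 | R B0 → L0 hit [D]
  10 | R B0 → L0 hit [D]
  11 | R B0 → L0 hit [D]
  12 | W B1 → L1 miss [D]

WB = [0, 2]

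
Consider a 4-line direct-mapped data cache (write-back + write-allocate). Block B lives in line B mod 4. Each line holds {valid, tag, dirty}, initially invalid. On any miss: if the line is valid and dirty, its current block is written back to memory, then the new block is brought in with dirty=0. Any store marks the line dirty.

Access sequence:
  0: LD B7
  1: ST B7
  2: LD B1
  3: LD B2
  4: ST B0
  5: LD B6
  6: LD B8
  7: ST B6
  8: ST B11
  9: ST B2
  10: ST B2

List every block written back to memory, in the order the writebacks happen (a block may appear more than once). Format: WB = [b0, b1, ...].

WB = [0, 7, 6]

  0 | R B7 → L3 miss [-]
  1 | W B7 → L3 hit [D]
  2 | R B1 → L1 miss [-]
  3 | R B2 → L2 miss [-]
  4 | W B0 → L0 miss [D]
  5 | R B6 → L2 miss [-]
  6 | R B8 → L0 miss wb→B0 [-]
  7 | W B6 → L2 hit [D]
  8 | W B11 → L3 miss wb→B7 [D]
  9 | W B2 → L2 miss wb→B6 [D]
  10 | W B2 → L2 hit [D]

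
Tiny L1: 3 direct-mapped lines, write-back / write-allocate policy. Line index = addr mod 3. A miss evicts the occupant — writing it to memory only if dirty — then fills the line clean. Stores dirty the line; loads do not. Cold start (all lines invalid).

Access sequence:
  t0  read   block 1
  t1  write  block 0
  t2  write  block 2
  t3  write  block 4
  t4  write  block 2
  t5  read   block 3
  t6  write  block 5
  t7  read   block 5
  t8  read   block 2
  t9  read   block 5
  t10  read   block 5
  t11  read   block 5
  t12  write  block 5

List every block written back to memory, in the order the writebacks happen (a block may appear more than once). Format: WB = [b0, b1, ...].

  0 | R B1 → L1 miss [-]
  1 | W B0 → L0 miss [D]
  2 | W B2 → L2 miss [D]
  3 | W B4 → L1 miss [D]
  4 | W B2 → L2 hit [D]
  5 | R B3 → L0 miss wb→B0 [-]
  6 | W B5 → L2 miss wb→B2 [D]
  7 | R B5 → L2 hit [D]
  8 | R B2 → L2 miss wb→B5 [-]
  9 | R B5 → L2 miss [-]
  10 | R B5 → L2 hit [-]
  11 | R B5 → L2 hit [-]
  12 | W B5 → L2 hit [D]

WB = [0, 2, 5]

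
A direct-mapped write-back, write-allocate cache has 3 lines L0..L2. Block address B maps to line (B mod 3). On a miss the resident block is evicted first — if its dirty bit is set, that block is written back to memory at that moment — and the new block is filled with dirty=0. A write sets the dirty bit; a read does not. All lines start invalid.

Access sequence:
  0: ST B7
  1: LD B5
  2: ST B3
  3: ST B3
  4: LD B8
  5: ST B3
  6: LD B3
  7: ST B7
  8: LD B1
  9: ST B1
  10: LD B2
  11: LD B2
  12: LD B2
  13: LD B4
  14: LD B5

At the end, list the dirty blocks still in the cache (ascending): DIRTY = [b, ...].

DIRTY = [3]

  0 | W B7 → L1 miss [D]
  1 | R B5 → L2 miss [-]
  2 | W B3 → L0 miss [D]
  3 | W B3 → L0 hit [D]
  4 | R B8 → L2 miss [-]
  5 | W B3 → L0 hit [D]
  6 | R B3 → L0 hit [D]
  7 | W B7 → L1 hit [D]
  8 | R B1 → L1 miss wb→B7 [-]
  9 | W B1 → L1 hit [D]
  10 | R B2 → L2 miss [-]
  11 | R B2 → L2 hit [-]
  12 | R B2 → L2 hit [-]
  13 | R B4 → L1 miss wb→B1 [-]
  14 | R B5 → L2 miss [-]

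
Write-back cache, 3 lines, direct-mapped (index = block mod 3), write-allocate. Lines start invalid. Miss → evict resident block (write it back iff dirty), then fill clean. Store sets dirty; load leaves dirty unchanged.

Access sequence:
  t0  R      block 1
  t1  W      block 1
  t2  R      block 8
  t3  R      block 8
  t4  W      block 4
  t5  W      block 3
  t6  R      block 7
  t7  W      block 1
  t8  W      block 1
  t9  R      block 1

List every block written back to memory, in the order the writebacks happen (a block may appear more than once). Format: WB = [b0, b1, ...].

  0 | R B1 → L1 miss [-]
  1 | W B1 → L1 hit [D]
  2 | R B8 → L2 miss [-]
  3 | R B8 → L2 hit [-]
  4 | W B4 → L1 miss wb→B1 [D]
  5 | W B3 → L0 miss [D]
  6 | R B7 → L1 miss wb→B4 [-]
  7 | W B1 → L1 miss [D]
  8 | W B1 → L1 hit [D]
  9 | R B1 → L1 hit [D]

WB = [1, 4]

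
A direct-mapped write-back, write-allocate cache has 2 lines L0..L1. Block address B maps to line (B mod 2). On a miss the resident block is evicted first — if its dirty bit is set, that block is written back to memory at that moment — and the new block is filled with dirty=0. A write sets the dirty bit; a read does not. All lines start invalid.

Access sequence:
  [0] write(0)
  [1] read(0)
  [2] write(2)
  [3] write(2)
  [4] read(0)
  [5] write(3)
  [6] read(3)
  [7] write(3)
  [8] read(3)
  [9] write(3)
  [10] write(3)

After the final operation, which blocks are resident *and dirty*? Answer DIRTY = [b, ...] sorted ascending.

DIRTY = [3]

0: W B0 → L0 miss [D]
1: R B0 → L0 hit [D]
2: W B2 → L0 miss wb→B0 [D]
3: W B2 → L0 hit [D]
4: R B0 → L0 miss wb→B2 [-]
5: W B3 → L1 miss [D]
6: R B3 → L1 hit [D]
7: W B3 → L1 hit [D]
8: R B3 → L1 hit [D]
9: W B3 → L1 hit [D]
10: W B3 → L1 hit [D]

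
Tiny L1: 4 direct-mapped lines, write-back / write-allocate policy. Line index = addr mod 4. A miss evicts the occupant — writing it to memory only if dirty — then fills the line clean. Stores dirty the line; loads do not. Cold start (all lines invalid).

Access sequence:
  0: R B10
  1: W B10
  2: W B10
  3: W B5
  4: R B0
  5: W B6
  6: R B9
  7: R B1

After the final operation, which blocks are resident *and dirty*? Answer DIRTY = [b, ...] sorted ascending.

DIRTY = [6]

0: R B10 → L2 miss [-]
1: W B10 → L2 hit [D]
2: W B10 → L2 hit [D]
3: W B5 → L1 miss [D]
4: R B0 → L0 miss [-]
5: W B6 → L2 miss wb→B10 [D]
6: R B9 → L1 miss wb→B5 [-]
7: R B1 → L1 miss [-]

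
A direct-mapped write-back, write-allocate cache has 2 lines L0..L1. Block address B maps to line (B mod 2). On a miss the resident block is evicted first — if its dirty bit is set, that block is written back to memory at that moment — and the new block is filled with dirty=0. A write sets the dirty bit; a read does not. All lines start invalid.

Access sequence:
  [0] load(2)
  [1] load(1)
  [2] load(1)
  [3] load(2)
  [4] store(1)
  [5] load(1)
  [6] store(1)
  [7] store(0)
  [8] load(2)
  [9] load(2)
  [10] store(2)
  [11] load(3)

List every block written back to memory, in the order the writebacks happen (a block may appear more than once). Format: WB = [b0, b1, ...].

WB = [0, 1]

0: R B2 -> L0 miss  d=-]
1: R B1 -> L1 miss  d=-]
2: R B1 -> L1 hit  d=-]
3: R B2 -> L0 hit  d=-]
4: W B1 -> L1 hit  d=D]
5: R B1 -> L1 hit  d=D]
6: W B1 -> L1 hit  d=D]
7: W B0 -> L0 miss  d=D]
8: R B2 -> L0 miss wb->B0  d=-]
9: R B2 -> L0 hit  d=-]
10: W B2 -> L0 hit  d=D]
11: R B3 -> L1 miss wb->B1  d=-]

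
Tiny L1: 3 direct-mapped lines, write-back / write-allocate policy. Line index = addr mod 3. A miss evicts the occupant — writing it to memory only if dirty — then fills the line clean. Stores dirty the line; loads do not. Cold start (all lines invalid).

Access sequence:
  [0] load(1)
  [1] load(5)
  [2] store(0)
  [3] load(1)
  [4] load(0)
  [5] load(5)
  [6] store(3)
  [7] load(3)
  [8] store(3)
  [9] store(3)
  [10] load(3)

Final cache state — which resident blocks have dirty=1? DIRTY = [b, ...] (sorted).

DIRTY = [3]

0: R B1 → L1 miss [-]
1: R B5 → L2 miss [-]
2: W B0 → L0 miss [D]
3: R B1 → L1 hit [-]
4: R B0 → L0 hit [D]
5: R B5 → L2 hit [-]
6: W B3 → L0 miss wb→B0 [D]
7: R B3 → L0 hit [D]
8: W B3 → L0 hit [D]
9: W B3 → L0 hit [D]
10: R B3 → L0 hit [D]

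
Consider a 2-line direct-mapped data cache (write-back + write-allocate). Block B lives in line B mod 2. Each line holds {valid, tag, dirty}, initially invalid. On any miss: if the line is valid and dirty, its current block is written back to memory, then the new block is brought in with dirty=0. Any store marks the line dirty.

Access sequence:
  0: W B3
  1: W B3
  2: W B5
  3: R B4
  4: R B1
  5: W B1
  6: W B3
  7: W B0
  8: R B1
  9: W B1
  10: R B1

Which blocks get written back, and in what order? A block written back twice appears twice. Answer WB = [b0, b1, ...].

0: W B3 -> L1 miss  d=D]
1: W B3 -> L1 hit  d=D]
2: W B5 -> L1 miss wb->B3  d=D]
3: R B4 -> L0 miss  d=-]
4: R B1 -> L1 miss wb->B5  d=-]
5: W B1 -> L1 hit  d=D]
6: W B3 -> L1 miss wb->B1  d=D]
7: W B0 -> L0 miss  d=D]
8: R B1 -> L1 miss wb->B3  d=-]
9: W B1 -> L1 hit  d=D]
10: R B1 -> L1 hit  d=D]

WB = [3, 5, 1, 3]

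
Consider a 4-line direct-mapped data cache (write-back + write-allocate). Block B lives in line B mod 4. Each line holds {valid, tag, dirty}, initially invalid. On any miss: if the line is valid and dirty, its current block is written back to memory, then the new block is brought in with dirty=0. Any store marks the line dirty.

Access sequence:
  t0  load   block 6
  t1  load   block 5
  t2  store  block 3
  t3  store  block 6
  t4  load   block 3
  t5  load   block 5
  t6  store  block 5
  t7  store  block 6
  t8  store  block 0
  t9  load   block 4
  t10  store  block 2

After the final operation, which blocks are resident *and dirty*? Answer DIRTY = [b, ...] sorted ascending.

0: R B6 -> L2 miss  d=-]
1: R B5 -> L1 miss  d=-]
2: W B3 -> L3 miss  d=D]
3: W B6 -> L2 hit  d=D]
4: R B3 -> L3 hit  d=D]
5: R B5 -> L1 hit  d=-]
6: W B5 -> L1 hit  d=D]
7: W B6 -> L2 hit  d=D]
8: W B0 -> L0 miss  d=D]
9: R B4 -> L0 miss wb->B0  d=-]
10: W B2 -> L2 miss wb->B6  d=D]

DIRTY = [2, 3, 5]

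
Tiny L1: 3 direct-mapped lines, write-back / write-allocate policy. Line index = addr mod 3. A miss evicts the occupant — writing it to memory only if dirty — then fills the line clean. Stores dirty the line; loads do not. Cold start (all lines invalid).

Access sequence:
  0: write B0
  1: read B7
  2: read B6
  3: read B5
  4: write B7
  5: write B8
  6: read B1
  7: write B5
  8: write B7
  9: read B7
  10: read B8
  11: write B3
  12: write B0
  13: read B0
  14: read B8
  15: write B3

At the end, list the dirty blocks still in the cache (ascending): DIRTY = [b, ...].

DIRTY = [3, 7]

0: W B0 → L0 miss [D]
1: R B7 → L1 miss [-]
2: R B6 → L0 miss wb→B0 [-]
3: R B5 → L2 miss [-]
4: W B7 → L1 hit [D]
5: W B8 → L2 miss [D]
6: R B1 → L1 miss wb→B7 [-]
7: W B5 → L2 miss wb→B8 [D]
8: W B7 → L1 miss [D]
9: R B7 → L1 hit [D]
10: R B8 → L2 miss wb→B5 [-]
11: W B3 → L0 miss [D]
12: W B0 → L0 miss wb→B3 [D]
13: R B0 → L0 hit [D]
14: R B8 → L2 hit [-]
15: W B3 → L0 miss wb→B0 [D]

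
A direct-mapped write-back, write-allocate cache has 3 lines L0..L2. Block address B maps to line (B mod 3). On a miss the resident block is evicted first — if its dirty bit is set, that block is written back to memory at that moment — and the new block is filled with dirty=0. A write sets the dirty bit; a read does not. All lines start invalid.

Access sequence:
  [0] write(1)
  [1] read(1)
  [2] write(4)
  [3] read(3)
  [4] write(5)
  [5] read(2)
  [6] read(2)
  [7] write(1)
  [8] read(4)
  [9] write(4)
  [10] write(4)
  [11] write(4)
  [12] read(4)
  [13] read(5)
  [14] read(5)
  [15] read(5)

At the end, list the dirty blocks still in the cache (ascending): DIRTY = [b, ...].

0: W B1 → L1 miss [D]
1: R B1 → L1 hit [D]
2: W B4 → L1 miss wb→B1 [D]
3: R B3 → L0 miss [-]
4: W B5 → L2 miss [D]
5: R B2 → L2 miss wb→B5 [-]
6: R B2 → L2 hit [-]
7: W B1 → L1 miss wb→B4 [D]
8: R B4 → L1 miss wb→B1 [-]
9: W B4 → L1 hit [D]
10: W B4 → L1 hit [D]
11: W B4 → L1 hit [D]
12: R B4 → L1 hit [D]
13: R B5 → L2 miss [-]
14: R B5 → L2 hit [-]
15: R B5 → L2 hit [-]

DIRTY = [4]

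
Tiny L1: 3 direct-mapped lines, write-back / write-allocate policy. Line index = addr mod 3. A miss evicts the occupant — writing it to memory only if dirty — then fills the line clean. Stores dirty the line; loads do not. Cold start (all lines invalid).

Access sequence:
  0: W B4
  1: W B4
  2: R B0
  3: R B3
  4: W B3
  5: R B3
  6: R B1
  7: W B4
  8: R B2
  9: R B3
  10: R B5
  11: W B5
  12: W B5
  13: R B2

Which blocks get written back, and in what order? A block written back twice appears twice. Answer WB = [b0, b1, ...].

WB = [4, 5]

  0 | W B4 → L1 miss [D]
  1 | W B4 → L1 hit [D]
  2 | R B0 → L0 miss [-]
  3 | R B3 → L0 miss [-]
  4 | W B3 → L0 hit [D]
  5 | R B3 → L0 hit [D]
  6 | R B1 → L1 miss wb→B4 [-]
  7 | W B4 → L1 miss [D]
  8 | R B2 → L2 miss [-]
  9 | R B3 → L0 hit [D]
  10 | R B5 → L2 miss [-]
  11 | W B5 → L2 hit [D]
  12 | W B5 → L2 hit [D]
  13 | R B2 → L2 miss wb→B5 [-]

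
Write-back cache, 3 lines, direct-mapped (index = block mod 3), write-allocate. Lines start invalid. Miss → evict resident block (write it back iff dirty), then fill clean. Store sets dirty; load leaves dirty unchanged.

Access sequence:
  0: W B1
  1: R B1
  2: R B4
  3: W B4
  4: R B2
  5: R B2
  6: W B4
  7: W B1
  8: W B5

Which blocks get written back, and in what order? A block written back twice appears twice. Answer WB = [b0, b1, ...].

WB = [1, 4]

0: W B1 → L1 miss [D]
1: R B1 → L1 hit [D]
2: R B4 → L1 miss wb→B1 [-]
3: W B4 → L1 hit [D]
4: R B2 → L2 miss [-]
5: R B2 → L2 hit [-]
6: W B4 → L1 hit [D]
7: W B1 → L1 miss wb→B4 [D]
8: W B5 → L2 miss [D]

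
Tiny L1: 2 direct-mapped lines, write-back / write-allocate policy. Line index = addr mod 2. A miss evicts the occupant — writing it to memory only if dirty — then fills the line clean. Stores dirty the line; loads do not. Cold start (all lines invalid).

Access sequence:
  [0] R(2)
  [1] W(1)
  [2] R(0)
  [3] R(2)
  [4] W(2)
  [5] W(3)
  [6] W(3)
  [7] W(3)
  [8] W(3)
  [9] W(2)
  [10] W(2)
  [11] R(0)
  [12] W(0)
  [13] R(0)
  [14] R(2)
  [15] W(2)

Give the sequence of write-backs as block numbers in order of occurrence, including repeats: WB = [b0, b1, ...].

0: R B2 → L0 miss [-]
1: W B1 → L1 miss [D]
2: R B0 → L0 miss [-]
3: R B2 → L0 miss [-]
4: W B2 → L0 hit [D]
5: W B3 → L1 miss wb→B1 [D]
6: W B3 → L1 hit [D]
7: W B3 → L1 hit [D]
8: W B3 → L1 hit [D]
9: W B2 → L0 hit [D]
10: W B2 → L0 hit [D]
11: R B0 → L0 miss wb→B2 [-]
12: W B0 → L0 hit [D]
13: R B0 → L0 hit [D]
14: R B2 → L0 miss wb→B0 [-]
15: W B2 → L0 hit [D]

WB = [1, 2, 0]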